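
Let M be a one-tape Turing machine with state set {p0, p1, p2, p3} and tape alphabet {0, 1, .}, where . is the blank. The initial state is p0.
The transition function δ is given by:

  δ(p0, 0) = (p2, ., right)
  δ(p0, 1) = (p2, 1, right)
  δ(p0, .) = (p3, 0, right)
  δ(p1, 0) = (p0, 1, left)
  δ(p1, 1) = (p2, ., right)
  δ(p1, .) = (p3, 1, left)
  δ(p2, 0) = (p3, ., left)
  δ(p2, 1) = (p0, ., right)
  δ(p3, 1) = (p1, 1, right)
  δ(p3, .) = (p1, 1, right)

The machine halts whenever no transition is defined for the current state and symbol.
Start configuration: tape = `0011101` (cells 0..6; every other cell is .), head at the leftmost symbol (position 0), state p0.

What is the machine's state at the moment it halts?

state=p0 head=0 tape=[0]011101....   (p0,0)→(p2,.,right)
state=p2 head=1 tape=.[0]11101....   (p2,0)→(p3,.,left)
state=p3 head=0 tape=[.].11101....   (p3,.)→(p1,1,right)
state=p1 head=1 tape=1[.]11101....   (p1,.)→(p3,1,left)
state=p3 head=0 tape=[1]111101....   (p3,1)→(p1,1,right)
state=p1 head=1 tape=1[1]11101....   (p1,1)→(p2,.,right)
state=p2 head=2 tape=1.[1]1101....   (p2,1)→(p0,.,right)
state=p0 head=3 tape=1..[1]101....   (p0,1)→(p2,1,right)
state=p2 head=4 tape=1..1[1]01....   (p2,1)→(p0,.,right)
state=p0 head=5 tape=1..1.[0]1....   (p0,0)→(p2,.,right)
state=p2 head=6 tape=1..1..[1]....   (p2,1)→(p0,.,right)
state=p0 head=7 tape=1..1...[.]...   (p0,.)→(p3,0,right)
state=p3 head=8 tape=1..1...0[.]..   (p3,.)→(p1,1,right)
state=p1 head=9 tape=1..1...01[.].   (p1,.)→(p3,1,left)
state=p3 head=8 tape=1..1...0[1]1.   (p3,1)→(p1,1,right)
state=p1 head=9 tape=1..1...01[1].   (p1,1)→(p2,.,right)
state=p2 head=10 tape=1..1...01.[.]
No transition is defined for (p2, .); M halts in state p2.

p2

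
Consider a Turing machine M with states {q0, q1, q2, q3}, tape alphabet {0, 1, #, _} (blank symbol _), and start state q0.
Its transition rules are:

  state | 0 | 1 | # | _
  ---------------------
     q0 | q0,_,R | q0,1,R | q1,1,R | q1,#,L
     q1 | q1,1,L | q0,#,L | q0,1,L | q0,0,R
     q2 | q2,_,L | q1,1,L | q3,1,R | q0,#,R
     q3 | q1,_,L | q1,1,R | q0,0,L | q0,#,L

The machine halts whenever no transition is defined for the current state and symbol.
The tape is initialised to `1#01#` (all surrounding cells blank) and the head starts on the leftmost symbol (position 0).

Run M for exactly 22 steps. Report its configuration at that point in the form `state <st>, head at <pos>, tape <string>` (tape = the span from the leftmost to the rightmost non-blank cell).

state q0, head at 6, tape 111111

state=q0 head=0 tape=[1]#01#__   (q0,1)→(q0,1,R)
state=q0 head=1 tape=1[#]01#__   (q0,#)→(q1,1,R)
state=q1 head=2 tape=11[0]1#__   (q1,0)→(q1,1,L)
state=q1 head=1 tape=1[1]11#__   (q1,1)→(q0,#,L)
state=q0 head=0 tape=[1]#11#__   (q0,1)→(q0,1,R)
state=q0 head=1 tape=1[#]11#__   (q0,#)→(q1,1,R)
state=q1 head=2 tape=11[1]1#__   (q1,1)→(q0,#,L)
state=q0 head=1 tape=1[1]#1#__   (q0,1)→(q0,1,R)
state=q0 head=2 tape=11[#]1#__   (q0,#)→(q1,1,R)
state=q1 head=3 tape=111[1]#__   (q1,1)→(q0,#,L)
state=q0 head=2 tape=11[1]##__   (q0,1)→(q0,1,R)
state=q0 head=3 tape=111[#]#__   (q0,#)→(q1,1,R)
state=q1 head=4 tape=1111[#]__   (q1,#)→(q0,1,L)
state=q0 head=3 tape=111[1]1__   (q0,1)→(q0,1,R)
state=q0 head=4 tape=1111[1]__   (q0,1)→(q0,1,R)
state=q0 head=5 tape=11111[_]_   (q0,_)→(q1,#,L)
state=q1 head=4 tape=1111[1]#_   (q1,1)→(q0,#,L)
state=q0 head=3 tape=111[1]##_   (q0,1)→(q0,1,R)
state=q0 head=4 tape=1111[#]#_   (q0,#)→(q1,1,R)
state=q1 head=5 tape=11111[#]_   (q1,#)→(q0,1,L)
state=q0 head=4 tape=1111[1]1_   (q0,1)→(q0,1,R)
state=q0 head=5 tape=11111[1]_   (q0,1)→(q0,1,R)
state=q0 head=6 tape=111111[_]
After 22 steps: state q0, head at 6, tape 111111.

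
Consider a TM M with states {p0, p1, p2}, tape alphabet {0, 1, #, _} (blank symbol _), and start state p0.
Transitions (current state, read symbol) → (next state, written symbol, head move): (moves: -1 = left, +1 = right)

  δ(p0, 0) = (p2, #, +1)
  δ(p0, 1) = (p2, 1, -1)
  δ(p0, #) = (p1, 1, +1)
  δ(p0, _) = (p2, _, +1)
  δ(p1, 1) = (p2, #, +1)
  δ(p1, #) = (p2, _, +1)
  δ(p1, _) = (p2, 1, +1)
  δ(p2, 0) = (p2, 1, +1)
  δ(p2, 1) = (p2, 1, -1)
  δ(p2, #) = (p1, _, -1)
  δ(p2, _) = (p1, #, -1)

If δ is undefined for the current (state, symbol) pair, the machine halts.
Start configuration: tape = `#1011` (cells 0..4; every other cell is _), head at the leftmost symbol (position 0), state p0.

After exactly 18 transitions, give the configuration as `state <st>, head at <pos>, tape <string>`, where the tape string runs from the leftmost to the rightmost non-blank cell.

state p1, head at 0, tape 1_111

p0 | [#]1011   read # → write 1, move +1, go to p1
p1 | 1[1]011   read 1 → write #, move +1, go to p2
p2 | 1#[0]11   read 0 → write 1, move +1, go to p2
p2 | 1#1[1]1   read 1 → write 1, move -1, go to p2
p2 | 1#[1]11   read 1 → write 1, move -1, go to p2
p2 | 1[#]111   read # → write _, move -1, go to p1
p1 | [1]_111   read 1 → write #, move +1, go to p2
p2 | #[_]111   read _ → write #, move -1, go to p1
p1 | [#]#111   read # → write _, move +1, go to p2
p2 | _[#]111   read # → write _, move -1, go to p1
p1 | [_]_111   read _ → write 1, move +1, go to p2
p2 | 1[_]111   read _ → write #, move -1, go to p1
p1 | [1]#111   read 1 → write #, move +1, go to p2
p2 | #[#]111   read # → write _, move -1, go to p1
p1 | [#]_111   read # → write _, move +1, go to p2
p2 | _[_]111   read _ → write #, move -1, go to p1
p1 | [_]#111   read _ → write 1, move +1, go to p2
p2 | 1[#]111   read # → write _, move -1, go to p1
p1 | [1]_111
After 18 steps: state p1, head at 0, tape 1_111.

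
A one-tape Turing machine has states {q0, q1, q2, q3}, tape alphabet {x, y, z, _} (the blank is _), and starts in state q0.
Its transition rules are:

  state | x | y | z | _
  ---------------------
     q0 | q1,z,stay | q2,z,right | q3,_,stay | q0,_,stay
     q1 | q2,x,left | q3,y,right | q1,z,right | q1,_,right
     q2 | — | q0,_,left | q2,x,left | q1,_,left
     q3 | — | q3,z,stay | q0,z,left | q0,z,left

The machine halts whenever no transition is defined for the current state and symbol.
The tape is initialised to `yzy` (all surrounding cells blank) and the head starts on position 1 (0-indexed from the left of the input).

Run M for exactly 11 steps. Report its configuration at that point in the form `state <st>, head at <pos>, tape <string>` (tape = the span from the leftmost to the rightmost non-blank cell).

state q1, head at -1, tape xxy

state=q0 head=1 tape=__y[z]y   (q0,z)→(q3,_,stay)
state=q3 head=1 tape=__y[_]y   (q3,_)→(q0,z,left)
state=q0 head=0 tape=__[y]zy   (q0,y)→(q2,z,right)
state=q2 head=1 tape=__z[z]y   (q2,z)→(q2,x,left)
state=q2 head=0 tape=__[z]xy   (q2,z)→(q2,x,left)
state=q2 head=-1 tape=_[_]xxy   (q2,_)→(q1,_,left)
state=q1 head=-2 tape=[_]_xxy   (q1,_)→(q1,_,right)
state=q1 head=-1 tape=_[_]xxy   (q1,_)→(q1,_,right)
state=q1 head=0 tape=__[x]xy   (q1,x)→(q2,x,left)
state=q2 head=-1 tape=_[_]xxy   (q2,_)→(q1,_,left)
state=q1 head=-2 tape=[_]_xxy   (q1,_)→(q1,_,right)
state=q1 head=-1 tape=_[_]xxy
After 11 steps: state q1, head at -1, tape xxy.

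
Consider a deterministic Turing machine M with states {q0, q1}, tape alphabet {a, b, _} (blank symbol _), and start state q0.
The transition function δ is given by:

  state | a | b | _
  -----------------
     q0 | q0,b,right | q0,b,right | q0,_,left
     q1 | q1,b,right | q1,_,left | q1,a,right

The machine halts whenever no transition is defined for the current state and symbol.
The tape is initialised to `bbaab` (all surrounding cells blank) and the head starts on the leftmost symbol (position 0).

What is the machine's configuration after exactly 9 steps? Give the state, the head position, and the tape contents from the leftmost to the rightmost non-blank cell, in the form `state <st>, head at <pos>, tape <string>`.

state=q0 head=0 tape=[b]baab_   (q0,b)→(q0,b,right)
state=q0 head=1 tape=b[b]aab_   (q0,b)→(q0,b,right)
state=q0 head=2 tape=bb[a]ab_   (q0,a)→(q0,b,right)
state=q0 head=3 tape=bbb[a]b_   (q0,a)→(q0,b,right)
state=q0 head=4 tape=bbbb[b]_   (q0,b)→(q0,b,right)
state=q0 head=5 tape=bbbbb[_]   (q0,_)→(q0,_,left)
state=q0 head=4 tape=bbbb[b]_   (q0,b)→(q0,b,right)
state=q0 head=5 tape=bbbbb[_]   (q0,_)→(q0,_,left)
state=q0 head=4 tape=bbbb[b]_   (q0,b)→(q0,b,right)
state=q0 head=5 tape=bbbbb[_]
After 9 steps: state q0, head at 5, tape bbbbb.

state q0, head at 5, tape bbbbb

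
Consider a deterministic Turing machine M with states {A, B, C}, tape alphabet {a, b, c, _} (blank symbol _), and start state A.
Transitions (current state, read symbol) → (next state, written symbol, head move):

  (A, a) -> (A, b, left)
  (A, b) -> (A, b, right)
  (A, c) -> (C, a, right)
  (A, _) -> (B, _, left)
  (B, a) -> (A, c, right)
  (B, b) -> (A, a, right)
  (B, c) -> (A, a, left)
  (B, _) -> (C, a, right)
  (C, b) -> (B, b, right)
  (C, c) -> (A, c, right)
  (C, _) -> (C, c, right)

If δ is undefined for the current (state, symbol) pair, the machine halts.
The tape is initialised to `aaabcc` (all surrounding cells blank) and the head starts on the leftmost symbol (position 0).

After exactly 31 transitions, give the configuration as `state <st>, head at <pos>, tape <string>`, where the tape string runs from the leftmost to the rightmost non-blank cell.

A | __[a]aabcc_   read a → write b, move left, go to A
A | _[_]baabcc_   read _ → write _, move left, go to B
B | [_]_baabcc_   read _ → write a, move right, go to C
C | a[_]baabcc_   read _ → write c, move right, go to C
C | ac[b]aabcc_   read b → write b, move right, go to B
B | acb[a]abcc_   read a → write c, move right, go to A
A | acbc[a]bcc_   read a → write b, move left, go to A
A | acb[c]bbcc_   read c → write a, move right, go to C
C | acba[b]bcc_   read b → write b, move right, go to B
B | acbab[b]cc_   read b → write a, move right, go to A
A | acbaba[c]c_   read c → write a, move right, go to C
C | acbabaa[c]_   read c → write c, move right, go to A
A | acbabaac[_]   read _ → write _, move left, go to B
B | acbabaa[c]_   read c → write a, move left, go to A
A | acbaba[a]a_   read a → write b, move left, go to A
A | acbab[a]ba_   read a → write b, move left, go to A
A | acba[b]bba_   read b → write b, move right, go to A
A | acbab[b]ba_   read b → write b, move right, go to A
A | acbabb[b]a_   read b → write b, move right, go to A
A | acbabbb[a]_   read a → write b, move left, go to A
A | acbabb[b]b_   read b → write b, move right, go to A
A | acbabbb[b]_   read b → write b, move right, go to A
A | acbabbbb[_]   read _ → write _, move left, go to B
B | acbabbb[b]_   read b → write a, move right, go to A
A | acbabbba[_]   read _ → write _, move left, go to B
B | acbabbb[a]_   read a → write c, move right, go to A
A | acbabbbc[_]   read _ → write _, move left, go to B
B | acbabbb[c]_   read c → write a, move left, go to A
A | acbabb[b]a_   read b → write b, move right, go to A
A | acbabbb[a]_   read a → write b, move left, go to A
A | acbabb[b]b_   read b → write b, move right, go to A
A | acbabbb[b]_
After 31 steps: state A, head at 5, tape acbabbbb.

state A, head at 5, tape acbabbbb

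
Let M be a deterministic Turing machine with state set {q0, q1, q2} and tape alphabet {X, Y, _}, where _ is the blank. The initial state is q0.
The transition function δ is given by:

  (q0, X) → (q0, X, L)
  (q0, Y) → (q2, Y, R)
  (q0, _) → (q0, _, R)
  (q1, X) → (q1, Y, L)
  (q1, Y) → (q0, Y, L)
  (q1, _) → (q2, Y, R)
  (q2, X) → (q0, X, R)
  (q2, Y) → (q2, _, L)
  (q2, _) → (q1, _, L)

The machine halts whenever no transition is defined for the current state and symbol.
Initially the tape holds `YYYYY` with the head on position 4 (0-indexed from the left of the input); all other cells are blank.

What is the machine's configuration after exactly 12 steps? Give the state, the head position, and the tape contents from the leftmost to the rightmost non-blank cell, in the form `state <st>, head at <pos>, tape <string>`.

state q1, head at -2, tape Y

state=q0 head=4 tape=__YYYY[Y]_   (q0,Y)→(q2,Y,R)
state=q2 head=5 tape=__YYYYY[_]   (q2,_)→(q1,_,L)
state=q1 head=4 tape=__YYYY[Y]_   (q1,Y)→(q0,Y,L)
state=q0 head=3 tape=__YYY[Y]Y_   (q0,Y)→(q2,Y,R)
state=q2 head=4 tape=__YYYY[Y]_   (q2,Y)→(q2,_,L)
state=q2 head=3 tape=__YYY[Y]__   (q2,Y)→(q2,_,L)
state=q2 head=2 tape=__YY[Y]___   (q2,Y)→(q2,_,L)
state=q2 head=1 tape=__Y[Y]____   (q2,Y)→(q2,_,L)
state=q2 head=0 tape=__[Y]_____   (q2,Y)→(q2,_,L)
state=q2 head=-1 tape=_[_]______   (q2,_)→(q1,_,L)
state=q1 head=-2 tape=[_]_______   (q1,_)→(q2,Y,R)
state=q2 head=-1 tape=Y[_]______   (q2,_)→(q1,_,L)
state=q1 head=-2 tape=[Y]_______
After 12 steps: state q1, head at -2, tape Y.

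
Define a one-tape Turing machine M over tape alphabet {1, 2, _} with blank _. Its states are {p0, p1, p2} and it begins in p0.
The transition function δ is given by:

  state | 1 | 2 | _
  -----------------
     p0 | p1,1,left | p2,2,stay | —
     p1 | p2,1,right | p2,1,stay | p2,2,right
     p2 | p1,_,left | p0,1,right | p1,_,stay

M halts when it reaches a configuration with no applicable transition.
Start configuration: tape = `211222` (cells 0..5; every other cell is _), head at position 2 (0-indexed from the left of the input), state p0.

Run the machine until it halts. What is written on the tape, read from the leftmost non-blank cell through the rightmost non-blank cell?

212111

state=p0 head=2 tape=21[1]222_   (p0,1)→(p1,1,left)
state=p1 head=1 tape=2[1]1222_   (p1,1)→(p2,1,right)
state=p2 head=2 tape=21[1]222_   (p2,1)→(p1,_,left)
state=p1 head=1 tape=2[1]_222_   (p1,1)→(p2,1,right)
state=p2 head=2 tape=21[_]222_   (p2,_)→(p1,_,stay)
state=p1 head=2 tape=21[_]222_   (p1,_)→(p2,2,right)
state=p2 head=3 tape=212[2]22_   (p2,2)→(p0,1,right)
state=p0 head=4 tape=2121[2]2_   (p0,2)→(p2,2,stay)
state=p2 head=4 tape=2121[2]2_   (p2,2)→(p0,1,right)
state=p0 head=5 tape=21211[2]_   (p0,2)→(p2,2,stay)
state=p2 head=5 tape=21211[2]_   (p2,2)→(p0,1,right)
state=p0 head=6 tape=212111[_]
The non-blank tape span at halt is 212111.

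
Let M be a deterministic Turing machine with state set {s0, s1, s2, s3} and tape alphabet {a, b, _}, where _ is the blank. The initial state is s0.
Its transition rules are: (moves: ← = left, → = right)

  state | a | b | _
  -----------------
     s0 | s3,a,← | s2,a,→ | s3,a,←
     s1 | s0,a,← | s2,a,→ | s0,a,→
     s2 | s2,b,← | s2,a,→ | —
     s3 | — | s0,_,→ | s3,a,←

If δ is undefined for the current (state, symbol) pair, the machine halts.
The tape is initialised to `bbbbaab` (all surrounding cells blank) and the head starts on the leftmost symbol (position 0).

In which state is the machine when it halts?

s2

s0 | _[b]bbbaab   read b → write a, move →, go to s2
s2 | _a[b]bbaab   read b → write a, move →, go to s2
s2 | _aa[b]baab   read b → write a, move →, go to s2
s2 | _aaa[b]aab   read b → write a, move →, go to s2
s2 | _aaaa[a]ab   read a → write b, move ←, go to s2
s2 | _aaa[a]bab   read a → write b, move ←, go to s2
s2 | _aa[a]bbab   read a → write b, move ←, go to s2
s2 | _a[a]bbbab   read a → write b, move ←, go to s2
s2 | _[a]bbbbab   read a → write b, move ←, go to s2
s2 | [_]bbbbbab
No transition is defined for (s2, _); M halts in state s2.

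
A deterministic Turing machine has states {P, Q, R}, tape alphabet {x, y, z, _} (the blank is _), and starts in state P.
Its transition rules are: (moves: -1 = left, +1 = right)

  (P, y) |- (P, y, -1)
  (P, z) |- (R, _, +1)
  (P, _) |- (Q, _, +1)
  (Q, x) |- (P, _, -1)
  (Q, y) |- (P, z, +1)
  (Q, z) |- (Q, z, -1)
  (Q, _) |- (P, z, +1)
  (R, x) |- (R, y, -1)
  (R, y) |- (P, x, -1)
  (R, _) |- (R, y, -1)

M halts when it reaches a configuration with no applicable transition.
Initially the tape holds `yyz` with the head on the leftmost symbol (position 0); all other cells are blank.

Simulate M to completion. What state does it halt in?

R

P | _[y]yz_   read y → write y, move -1, go to P
P | [_]yyz_   read _ → write _, move +1, go to Q
Q | _[y]yz_   read y → write z, move +1, go to P
P | _z[y]z_   read y → write y, move -1, go to P
P | _[z]yz_   read z → write _, move +1, go to R
R | __[y]z_   read y → write x, move -1, go to P
P | _[_]xz_   read _ → write _, move +1, go to Q
Q | __[x]z_   read x → write _, move -1, go to P
P | _[_]_z_   read _ → write _, move +1, go to Q
Q | __[_]z_   read _ → write z, move +1, go to P
P | __z[z]_   read z → write _, move +1, go to R
R | __z_[_]   read _ → write y, move -1, go to R
R | __z[_]y   read _ → write y, move -1, go to R
R | __[z]yy
No transition is defined for (R, z); M halts in state R.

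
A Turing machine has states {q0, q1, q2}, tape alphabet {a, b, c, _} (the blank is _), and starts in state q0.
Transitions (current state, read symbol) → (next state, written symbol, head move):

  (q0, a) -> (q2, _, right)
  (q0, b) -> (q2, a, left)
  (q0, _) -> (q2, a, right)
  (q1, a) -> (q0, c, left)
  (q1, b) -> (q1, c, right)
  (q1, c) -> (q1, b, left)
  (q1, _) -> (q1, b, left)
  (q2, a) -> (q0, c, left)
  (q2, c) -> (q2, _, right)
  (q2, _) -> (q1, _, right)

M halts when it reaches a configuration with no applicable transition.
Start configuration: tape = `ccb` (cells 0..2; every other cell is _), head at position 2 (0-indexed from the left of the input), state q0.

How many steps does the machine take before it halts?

q0 | cc[b]__   read b → write a, move left, go to q2
q2 | c[c]a__   read c → write _, move right, go to q2
q2 | c_[a]__   read a → write c, move left, go to q0
q0 | c[_]c__   read _ → write a, move right, go to q2
q2 | ca[c]__   read c → write _, move right, go to q2
q2 | ca_[_]_   read _ → write _, move right, go to q1
q1 | ca__[_]   read _ → write b, move left, go to q1
q1 | ca_[_]b   read _ → write b, move left, go to q1
q1 | ca[_]bb   read _ → write b, move left, go to q1
q1 | c[a]bbb   read a → write c, move left, go to q0
q0 | [c]cbbb
M halts after 10 transitions.

10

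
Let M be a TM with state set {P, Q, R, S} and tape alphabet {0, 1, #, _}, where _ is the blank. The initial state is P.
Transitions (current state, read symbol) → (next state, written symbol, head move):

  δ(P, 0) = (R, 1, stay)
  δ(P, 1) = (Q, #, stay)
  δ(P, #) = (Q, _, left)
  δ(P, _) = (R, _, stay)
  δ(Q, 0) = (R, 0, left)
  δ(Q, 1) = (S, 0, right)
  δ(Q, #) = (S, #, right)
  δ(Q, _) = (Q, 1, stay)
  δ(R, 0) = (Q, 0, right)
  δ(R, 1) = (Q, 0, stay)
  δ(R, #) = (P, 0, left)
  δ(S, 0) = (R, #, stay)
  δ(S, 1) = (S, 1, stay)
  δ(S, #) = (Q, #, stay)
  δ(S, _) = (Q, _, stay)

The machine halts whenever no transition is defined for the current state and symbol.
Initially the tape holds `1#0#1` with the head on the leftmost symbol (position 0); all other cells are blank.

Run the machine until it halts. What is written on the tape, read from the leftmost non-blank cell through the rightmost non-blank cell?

state=P head=0 tape=_[1]#0#1   (P,1)→(Q,#,stay)
state=Q head=0 tape=_[#]#0#1   (Q,#)→(S,#,right)
state=S head=1 tape=_#[#]0#1   (S,#)→(Q,#,stay)
state=Q head=1 tape=_#[#]0#1   (Q,#)→(S,#,right)
state=S head=2 tape=_##[0]#1   (S,0)→(R,#,stay)
state=R head=2 tape=_##[#]#1   (R,#)→(P,0,left)
state=P head=1 tape=_#[#]0#1   (P,#)→(Q,_,left)
state=Q head=0 tape=_[#]_0#1   (Q,#)→(S,#,right)
state=S head=1 tape=_#[_]0#1   (S,_)→(Q,_,stay)
state=Q head=1 tape=_#[_]0#1   (Q,_)→(Q,1,stay)
state=Q head=1 tape=_#[1]0#1   (Q,1)→(S,0,right)
state=S head=2 tape=_#0[0]#1   (S,0)→(R,#,stay)
state=R head=2 tape=_#0[#]#1   (R,#)→(P,0,left)
state=P head=1 tape=_#[0]0#1   (P,0)→(R,1,stay)
state=R head=1 tape=_#[1]0#1   (R,1)→(Q,0,stay)
state=Q head=1 tape=_#[0]0#1   (Q,0)→(R,0,left)
state=R head=0 tape=_[#]00#1   (R,#)→(P,0,left)
state=P head=-1 tape=[_]000#1   (P,_)→(R,_,stay)
state=R head=-1 tape=[_]000#1
The non-blank tape span at halt is 000#1.

000#1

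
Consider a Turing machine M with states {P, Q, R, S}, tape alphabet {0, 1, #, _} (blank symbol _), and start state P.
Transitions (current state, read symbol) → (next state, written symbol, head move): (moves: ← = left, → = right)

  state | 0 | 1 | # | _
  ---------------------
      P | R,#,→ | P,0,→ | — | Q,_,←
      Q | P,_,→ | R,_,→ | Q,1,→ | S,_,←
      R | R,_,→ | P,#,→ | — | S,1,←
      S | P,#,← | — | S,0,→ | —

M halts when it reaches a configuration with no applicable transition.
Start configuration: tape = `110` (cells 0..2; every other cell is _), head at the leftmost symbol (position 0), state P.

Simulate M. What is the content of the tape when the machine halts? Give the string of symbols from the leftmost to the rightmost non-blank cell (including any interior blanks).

state=P head=0 tape=[1]10_   (P,1)→(P,0,→)
state=P head=1 tape=0[1]0_   (P,1)→(P,0,→)
state=P head=2 tape=00[0]_   (P,0)→(R,#,→)
state=R head=3 tape=00#[_]   (R,_)→(S,1,←)
state=S head=2 tape=00[#]1   (S,#)→(S,0,→)
state=S head=3 tape=000[1]
The non-blank tape span at halt is 0001.

0001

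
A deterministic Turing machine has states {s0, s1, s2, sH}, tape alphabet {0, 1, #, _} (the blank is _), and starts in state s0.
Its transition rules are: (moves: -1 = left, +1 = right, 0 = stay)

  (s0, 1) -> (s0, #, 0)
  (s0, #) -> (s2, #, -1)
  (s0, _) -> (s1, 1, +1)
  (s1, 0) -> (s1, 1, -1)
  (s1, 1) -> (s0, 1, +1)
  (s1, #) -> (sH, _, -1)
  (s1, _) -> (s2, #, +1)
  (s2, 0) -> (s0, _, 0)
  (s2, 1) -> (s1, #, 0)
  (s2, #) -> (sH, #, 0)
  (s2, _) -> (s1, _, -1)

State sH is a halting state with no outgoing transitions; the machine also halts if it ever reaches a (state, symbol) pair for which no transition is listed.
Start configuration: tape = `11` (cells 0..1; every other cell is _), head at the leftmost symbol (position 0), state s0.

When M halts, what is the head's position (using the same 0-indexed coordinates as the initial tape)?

state=s0 head=0 tape=___[1]1   (s0,1)→(s0,#,0)
state=s0 head=0 tape=___[#]1   (s0,#)→(s2,#,-1)
state=s2 head=-1 tape=__[_]#1   (s2,_)→(s1,_,-1)
state=s1 head=-2 tape=_[_]_#1   (s1,_)→(s2,#,+1)
state=s2 head=-1 tape=_#[_]#1   (s2,_)→(s1,_,-1)
state=s1 head=-2 tape=_[#]_#1   (s1,#)→(sH,_,-1)
state=sH head=-3 tape=[_]__#1
At halt the head is at cell -3.

-3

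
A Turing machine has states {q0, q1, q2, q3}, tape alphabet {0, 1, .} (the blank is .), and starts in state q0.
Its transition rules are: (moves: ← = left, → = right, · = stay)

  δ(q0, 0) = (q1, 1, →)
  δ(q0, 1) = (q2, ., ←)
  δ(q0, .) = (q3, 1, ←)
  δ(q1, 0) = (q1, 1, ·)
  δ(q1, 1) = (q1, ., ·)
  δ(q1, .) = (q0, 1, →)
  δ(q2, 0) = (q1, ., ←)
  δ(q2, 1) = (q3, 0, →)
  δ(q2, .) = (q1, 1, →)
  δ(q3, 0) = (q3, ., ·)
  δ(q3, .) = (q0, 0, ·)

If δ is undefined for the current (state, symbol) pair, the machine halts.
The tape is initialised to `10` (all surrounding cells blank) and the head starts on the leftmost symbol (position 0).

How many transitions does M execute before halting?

state=q0 head=0 tape=.[1]0..   (q0,1)→(q2,.,←)
state=q2 head=-1 tape=[.].0..   (q2,.)→(q1,1,→)
state=q1 head=0 tape=1[.]0..   (q1,.)→(q0,1,→)
state=q0 head=1 tape=11[0]..   (q0,0)→(q1,1,→)
state=q1 head=2 tape=111[.].   (q1,.)→(q0,1,→)
state=q0 head=3 tape=1111[.]   (q0,.)→(q3,1,←)
state=q3 head=2 tape=111[1]1
M halts after 6 transitions.

6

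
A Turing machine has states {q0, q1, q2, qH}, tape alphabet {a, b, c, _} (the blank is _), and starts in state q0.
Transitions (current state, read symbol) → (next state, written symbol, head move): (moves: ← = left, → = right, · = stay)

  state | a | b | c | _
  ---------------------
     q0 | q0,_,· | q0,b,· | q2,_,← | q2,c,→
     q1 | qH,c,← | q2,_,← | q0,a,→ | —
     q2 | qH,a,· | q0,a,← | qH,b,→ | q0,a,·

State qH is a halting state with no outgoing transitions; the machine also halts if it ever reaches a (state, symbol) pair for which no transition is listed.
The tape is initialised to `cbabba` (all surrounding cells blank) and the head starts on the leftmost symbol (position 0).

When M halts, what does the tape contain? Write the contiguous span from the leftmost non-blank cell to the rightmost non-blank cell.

q0 | _[c]babba   read c → write _, move ←, go to q2
q2 | [_]_babba   read _ → write a, move ·, go to q0
q0 | [a]_babba   read a → write _, move ·, go to q0
q0 | [_]_babba   read _ → write c, move →, go to q2
q2 | c[_]babba   read _ → write a, move ·, go to q0
q0 | c[a]babba   read a → write _, move ·, go to q0
q0 | c[_]babba   read _ → write c, move →, go to q2
q2 | cc[b]abba   read b → write a, move ←, go to q0
q0 | c[c]aabba   read c → write _, move ←, go to q2
q2 | [c]_aabba   read c → write b, move →, go to qH
qH | b[_]aabba
The non-blank tape span at halt is b_aabba.

b_aabba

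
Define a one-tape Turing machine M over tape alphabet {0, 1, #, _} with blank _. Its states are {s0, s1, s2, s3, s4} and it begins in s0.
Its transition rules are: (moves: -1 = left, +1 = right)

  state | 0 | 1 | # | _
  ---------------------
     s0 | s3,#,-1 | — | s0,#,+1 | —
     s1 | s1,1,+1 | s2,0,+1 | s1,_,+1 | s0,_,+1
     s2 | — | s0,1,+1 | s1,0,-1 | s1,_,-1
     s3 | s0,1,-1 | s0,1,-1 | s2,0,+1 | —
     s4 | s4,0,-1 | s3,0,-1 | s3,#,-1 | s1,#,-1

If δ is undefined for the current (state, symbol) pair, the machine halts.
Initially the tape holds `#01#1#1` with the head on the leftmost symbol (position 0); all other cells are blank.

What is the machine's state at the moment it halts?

state=s0 head=0 tape=[#]01#1#1__   (s0,#)→(s0,#,+1)
state=s0 head=1 tape=#[0]1#1#1__   (s0,0)→(s3,#,-1)
state=s3 head=0 tape=[#]#1#1#1__   (s3,#)→(s2,0,+1)
state=s2 head=1 tape=0[#]1#1#1__   (s2,#)→(s1,0,-1)
state=s1 head=0 tape=[0]01#1#1__   (s1,0)→(s1,1,+1)
state=s1 head=1 tape=1[0]1#1#1__   (s1,0)→(s1,1,+1)
state=s1 head=2 tape=11[1]#1#1__   (s1,1)→(s2,0,+1)
state=s2 head=3 tape=110[#]1#1__   (s2,#)→(s1,0,-1)
state=s1 head=2 tape=11[0]01#1__   (s1,0)→(s1,1,+1)
state=s1 head=3 tape=111[0]1#1__   (s1,0)→(s1,1,+1)
state=s1 head=4 tape=1111[1]#1__   (s1,1)→(s2,0,+1)
state=s2 head=5 tape=11110[#]1__   (s2,#)→(s1,0,-1)
state=s1 head=4 tape=1111[0]01__   (s1,0)→(s1,1,+1)
state=s1 head=5 tape=11111[0]1__   (s1,0)→(s1,1,+1)
state=s1 head=6 tape=111111[1]__   (s1,1)→(s2,0,+1)
state=s2 head=7 tape=1111110[_]_   (s2,_)→(s1,_,-1)
state=s1 head=6 tape=111111[0]__   (s1,0)→(s1,1,+1)
state=s1 head=7 tape=1111111[_]_   (s1,_)→(s0,_,+1)
state=s0 head=8 tape=1111111_[_]
No transition is defined for (s0, _); M halts in state s0.

s0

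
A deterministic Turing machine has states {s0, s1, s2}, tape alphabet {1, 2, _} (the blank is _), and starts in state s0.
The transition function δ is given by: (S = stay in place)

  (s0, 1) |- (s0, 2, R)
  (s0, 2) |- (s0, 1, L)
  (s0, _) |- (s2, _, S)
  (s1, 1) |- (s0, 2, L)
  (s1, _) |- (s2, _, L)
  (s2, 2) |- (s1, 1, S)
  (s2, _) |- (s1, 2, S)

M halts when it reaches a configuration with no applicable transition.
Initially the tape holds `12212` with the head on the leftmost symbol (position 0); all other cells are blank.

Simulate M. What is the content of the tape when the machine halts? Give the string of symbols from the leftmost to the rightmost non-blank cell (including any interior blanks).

s0 | _[1]2212   read 1 → write 2, move R, go to s0
s0 | _2[2]212   read 2 → write 1, move L, go to s0
s0 | _[2]1212   read 2 → write 1, move L, go to s0
s0 | [_]11212   read _ → write _, move S, go to s2
s2 | [_]11212   read _ → write 2, move S, go to s1
s1 | [2]11212
The non-blank tape span at halt is 211212.

211212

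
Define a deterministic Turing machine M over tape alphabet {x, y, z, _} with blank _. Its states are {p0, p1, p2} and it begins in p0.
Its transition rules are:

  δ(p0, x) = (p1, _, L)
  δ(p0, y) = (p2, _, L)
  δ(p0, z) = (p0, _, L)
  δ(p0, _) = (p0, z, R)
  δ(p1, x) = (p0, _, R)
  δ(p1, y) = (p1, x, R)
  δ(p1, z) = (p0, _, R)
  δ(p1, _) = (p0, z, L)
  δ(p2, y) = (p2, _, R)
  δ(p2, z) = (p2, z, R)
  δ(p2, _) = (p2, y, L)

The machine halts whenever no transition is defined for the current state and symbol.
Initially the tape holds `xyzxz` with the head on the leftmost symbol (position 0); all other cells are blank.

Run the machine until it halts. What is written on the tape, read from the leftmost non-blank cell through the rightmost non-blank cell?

zzzz_zxz

state=p0 head=0 tape=___[x]yzxz   (p0,x)→(p1,_,L)
state=p1 head=-1 tape=__[_]_yzxz   (p1,_)→(p0,z,L)
state=p0 head=-2 tape=_[_]z_yzxz   (p0,_)→(p0,z,R)
state=p0 head=-1 tape=_z[z]_yzxz   (p0,z)→(p0,_,L)
state=p0 head=-2 tape=_[z]__yzxz   (p0,z)→(p0,_,L)
state=p0 head=-3 tape=[_]___yzxz   (p0,_)→(p0,z,R)
state=p0 head=-2 tape=z[_]__yzxz   (p0,_)→(p0,z,R)
state=p0 head=-1 tape=zz[_]_yzxz   (p0,_)→(p0,z,R)
state=p0 head=0 tape=zzz[_]yzxz   (p0,_)→(p0,z,R)
state=p0 head=1 tape=zzzz[y]zxz   (p0,y)→(p2,_,L)
state=p2 head=0 tape=zzz[z]_zxz   (p2,z)→(p2,z,R)
state=p2 head=1 tape=zzzz[_]zxz   (p2,_)→(p2,y,L)
state=p2 head=0 tape=zzz[z]yzxz   (p2,z)→(p2,z,R)
state=p2 head=1 tape=zzzz[y]zxz   (p2,y)→(p2,_,R)
state=p2 head=2 tape=zzzz_[z]xz   (p2,z)→(p2,z,R)
state=p2 head=3 tape=zzzz_z[x]z
The non-blank tape span at halt is zzzz_zxz.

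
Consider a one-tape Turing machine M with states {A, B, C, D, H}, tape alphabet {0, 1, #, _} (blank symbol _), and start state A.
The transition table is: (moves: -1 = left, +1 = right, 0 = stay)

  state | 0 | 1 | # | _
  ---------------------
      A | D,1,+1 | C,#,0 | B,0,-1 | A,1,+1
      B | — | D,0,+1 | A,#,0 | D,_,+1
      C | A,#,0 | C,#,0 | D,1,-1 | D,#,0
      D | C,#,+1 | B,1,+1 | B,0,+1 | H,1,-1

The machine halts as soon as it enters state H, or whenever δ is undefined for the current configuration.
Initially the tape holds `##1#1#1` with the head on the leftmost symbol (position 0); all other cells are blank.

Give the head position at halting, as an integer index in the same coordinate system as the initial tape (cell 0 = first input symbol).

state=A head=0 tape=_[#]#1#1#1_   (A,#)→(B,0,-1)
state=B head=-1 tape=[_]0#1#1#1_   (B,_)→(D,_,+1)
state=D head=0 tape=_[0]#1#1#1_   (D,0)→(C,#,+1)
state=C head=1 tape=_#[#]1#1#1_   (C,#)→(D,1,-1)
state=D head=0 tape=_[#]11#1#1_   (D,#)→(B,0,+1)
state=B head=1 tape=_0[1]1#1#1_   (B,1)→(D,0,+1)
state=D head=2 tape=_00[1]#1#1_   (D,1)→(B,1,+1)
state=B head=3 tape=_001[#]1#1_   (B,#)→(A,#,0)
state=A head=3 tape=_001[#]1#1_   (A,#)→(B,0,-1)
state=B head=2 tape=_00[1]01#1_   (B,1)→(D,0,+1)
state=D head=3 tape=_000[0]1#1_   (D,0)→(C,#,+1)
state=C head=4 tape=_000#[1]#1_   (C,1)→(C,#,0)
state=C head=4 tape=_000#[#]#1_   (C,#)→(D,1,-1)
state=D head=3 tape=_000[#]1#1_   (D,#)→(B,0,+1)
state=B head=4 tape=_0000[1]#1_   (B,1)→(D,0,+1)
state=D head=5 tape=_00000[#]1_   (D,#)→(B,0,+1)
state=B head=6 tape=_000000[1]_   (B,1)→(D,0,+1)
state=D head=7 tape=_0000000[_]   (D,_)→(H,1,-1)
state=H head=6 tape=_000000[0]1
At halt the head is at cell 6.

6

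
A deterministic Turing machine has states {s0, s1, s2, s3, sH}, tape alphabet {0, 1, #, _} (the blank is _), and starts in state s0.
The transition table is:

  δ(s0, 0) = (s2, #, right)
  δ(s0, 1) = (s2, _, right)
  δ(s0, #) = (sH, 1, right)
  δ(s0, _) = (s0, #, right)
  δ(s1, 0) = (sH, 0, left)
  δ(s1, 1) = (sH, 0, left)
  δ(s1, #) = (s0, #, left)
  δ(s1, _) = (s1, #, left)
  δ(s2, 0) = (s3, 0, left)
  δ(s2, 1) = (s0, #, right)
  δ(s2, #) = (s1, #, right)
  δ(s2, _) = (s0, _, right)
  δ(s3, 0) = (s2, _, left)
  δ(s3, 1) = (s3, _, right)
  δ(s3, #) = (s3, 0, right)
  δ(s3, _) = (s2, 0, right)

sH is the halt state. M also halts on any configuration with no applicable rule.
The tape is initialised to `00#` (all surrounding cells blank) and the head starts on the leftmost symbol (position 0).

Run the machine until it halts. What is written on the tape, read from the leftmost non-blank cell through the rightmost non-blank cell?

##_1

s0 | __[0]0#_   read 0 → write #, move right, go to s2
s2 | __#[0]#_   read 0 → write 0, move left, go to s3
s3 | __[#]0#_   read # → write 0, move right, go to s3
s3 | __0[0]#_   read 0 → write _, move left, go to s2
s2 | __[0]_#_   read 0 → write 0, move left, go to s3
s3 | _[_]0_#_   read _ → write 0, move right, go to s2
s2 | _0[0]_#_   read 0 → write 0, move left, go to s3
s3 | _[0]0_#_   read 0 → write _, move left, go to s2
s2 | [_]_0_#_   read _ → write _, move right, go to s0
s0 | _[_]0_#_   read _ → write #, move right, go to s0
s0 | _#[0]_#_   read 0 → write #, move right, go to s2
s2 | _##[_]#_   read _ → write _, move right, go to s0
s0 | _##_[#]_   read # → write 1, move right, go to sH
sH | _##_1[_]
The non-blank tape span at halt is ##_1.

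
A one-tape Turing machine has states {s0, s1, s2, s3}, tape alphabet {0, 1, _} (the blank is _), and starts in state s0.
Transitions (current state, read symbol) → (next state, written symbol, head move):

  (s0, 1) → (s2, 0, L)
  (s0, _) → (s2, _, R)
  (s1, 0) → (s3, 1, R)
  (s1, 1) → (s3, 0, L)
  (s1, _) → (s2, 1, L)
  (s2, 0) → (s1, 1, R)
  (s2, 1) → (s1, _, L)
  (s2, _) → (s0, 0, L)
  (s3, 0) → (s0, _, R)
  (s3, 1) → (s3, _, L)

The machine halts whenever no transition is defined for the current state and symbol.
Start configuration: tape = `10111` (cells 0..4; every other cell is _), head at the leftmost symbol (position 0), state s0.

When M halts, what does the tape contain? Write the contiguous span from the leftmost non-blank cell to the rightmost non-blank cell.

state=s0 head=0 tape=____[1]0111   (s0,1)→(s2,0,L)
state=s2 head=-1 tape=___[_]00111   (s2,_)→(s0,0,L)
state=s0 head=-2 tape=__[_]000111   (s0,_)→(s2,_,R)
state=s2 head=-1 tape=___[0]00111   (s2,0)→(s1,1,R)
state=s1 head=0 tape=___1[0]0111   (s1,0)→(s3,1,R)
state=s3 head=1 tape=___11[0]111   (s3,0)→(s0,_,R)
state=s0 head=2 tape=___11_[1]11   (s0,1)→(s2,0,L)
state=s2 head=1 tape=___11[_]011   (s2,_)→(s0,0,L)
state=s0 head=0 tape=___1[1]0011   (s0,1)→(s2,0,L)
state=s2 head=-1 tape=___[1]00011   (s2,1)→(s1,_,L)
state=s1 head=-2 tape=__[_]_00011   (s1,_)→(s2,1,L)
state=s2 head=-3 tape=_[_]1_00011   (s2,_)→(s0,0,L)
state=s0 head=-4 tape=[_]01_00011   (s0,_)→(s2,_,R)
state=s2 head=-3 tape=_[0]1_00011   (s2,0)→(s1,1,R)
state=s1 head=-2 tape=_1[1]_00011   (s1,1)→(s3,0,L)
state=s3 head=-3 tape=_[1]0_00011   (s3,1)→(s3,_,L)
state=s3 head=-4 tape=[_]_0_00011
The non-blank tape span at halt is 0_00011.

0_00011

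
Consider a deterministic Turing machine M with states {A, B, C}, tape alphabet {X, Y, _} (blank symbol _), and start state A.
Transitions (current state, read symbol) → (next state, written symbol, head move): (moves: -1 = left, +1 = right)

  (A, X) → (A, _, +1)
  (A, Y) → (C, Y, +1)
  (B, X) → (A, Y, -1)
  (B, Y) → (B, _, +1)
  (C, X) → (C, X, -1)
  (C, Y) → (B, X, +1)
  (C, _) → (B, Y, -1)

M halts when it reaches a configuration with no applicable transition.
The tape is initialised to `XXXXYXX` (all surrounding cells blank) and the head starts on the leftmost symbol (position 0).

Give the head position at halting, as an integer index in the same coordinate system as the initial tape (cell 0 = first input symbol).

state=A head=0 tape=[X]XXXYXX__   (A,X)→(A,_,+1)
state=A head=1 tape=_[X]XXYXX__   (A,X)→(A,_,+1)
state=A head=2 tape=__[X]XYXX__   (A,X)→(A,_,+1)
state=A head=3 tape=___[X]YXX__   (A,X)→(A,_,+1)
state=A head=4 tape=____[Y]XX__   (A,Y)→(C,Y,+1)
state=C head=5 tape=____Y[X]X__   (C,X)→(C,X,-1)
state=C head=4 tape=____[Y]XX__   (C,Y)→(B,X,+1)
state=B head=5 tape=____X[X]X__   (B,X)→(A,Y,-1)
state=A head=4 tape=____[X]YX__   (A,X)→(A,_,+1)
state=A head=5 tape=_____[Y]X__   (A,Y)→(C,Y,+1)
state=C head=6 tape=_____Y[X]__   (C,X)→(C,X,-1)
state=C head=5 tape=_____[Y]X__   (C,Y)→(B,X,+1)
state=B head=6 tape=_____X[X]__   (B,X)→(A,Y,-1)
state=A head=5 tape=_____[X]Y__   (A,X)→(A,_,+1)
state=A head=6 tape=______[Y]__   (A,Y)→(C,Y,+1)
state=C head=7 tape=______Y[_]_   (C,_)→(B,Y,-1)
state=B head=6 tape=______[Y]Y_   (B,Y)→(B,_,+1)
state=B head=7 tape=_______[Y]_   (B,Y)→(B,_,+1)
state=B head=8 tape=________[_]
At halt the head is at cell 8.

8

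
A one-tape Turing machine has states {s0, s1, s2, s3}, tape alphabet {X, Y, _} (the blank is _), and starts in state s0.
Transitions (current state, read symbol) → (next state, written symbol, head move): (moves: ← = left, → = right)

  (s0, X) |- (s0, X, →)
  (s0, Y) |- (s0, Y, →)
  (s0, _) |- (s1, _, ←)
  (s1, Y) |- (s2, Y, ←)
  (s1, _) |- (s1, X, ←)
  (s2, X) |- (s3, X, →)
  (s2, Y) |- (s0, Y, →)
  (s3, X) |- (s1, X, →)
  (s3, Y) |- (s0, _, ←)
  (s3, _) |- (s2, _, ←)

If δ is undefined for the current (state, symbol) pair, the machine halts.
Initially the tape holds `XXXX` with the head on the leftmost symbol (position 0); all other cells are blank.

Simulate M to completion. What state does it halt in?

s1

state=s0 head=0 tape=[X]XXX_   (s0,X)→(s0,X,→)
state=s0 head=1 tape=X[X]XX_   (s0,X)→(s0,X,→)
state=s0 head=2 tape=XX[X]X_   (s0,X)→(s0,X,→)
state=s0 head=3 tape=XXX[X]_   (s0,X)→(s0,X,→)
state=s0 head=4 tape=XXXX[_]   (s0,_)→(s1,_,←)
state=s1 head=3 tape=XXX[X]_
No transition is defined for (s1, X); M halts in state s1.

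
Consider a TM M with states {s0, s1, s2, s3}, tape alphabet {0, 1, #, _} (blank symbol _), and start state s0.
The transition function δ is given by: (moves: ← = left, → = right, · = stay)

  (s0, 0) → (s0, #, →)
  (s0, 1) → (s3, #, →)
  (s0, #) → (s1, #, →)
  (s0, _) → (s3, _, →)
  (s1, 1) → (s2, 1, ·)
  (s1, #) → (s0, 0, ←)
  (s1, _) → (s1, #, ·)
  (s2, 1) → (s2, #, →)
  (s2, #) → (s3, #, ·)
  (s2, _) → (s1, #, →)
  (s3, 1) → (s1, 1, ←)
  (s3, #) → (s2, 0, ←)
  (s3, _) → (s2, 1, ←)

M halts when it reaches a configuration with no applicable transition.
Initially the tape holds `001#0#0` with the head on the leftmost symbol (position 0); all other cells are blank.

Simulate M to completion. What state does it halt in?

state=s0 head=0 tape=_[0]01#0#0   (s0,0)→(s0,#,→)
state=s0 head=1 tape=_#[0]1#0#0   (s0,0)→(s0,#,→)
state=s0 head=2 tape=_##[1]#0#0   (s0,1)→(s3,#,→)
state=s3 head=3 tape=_###[#]0#0   (s3,#)→(s2,0,←)
state=s2 head=2 tape=_##[#]00#0   (s2,#)→(s3,#,·)
state=s3 head=2 tape=_##[#]00#0   (s3,#)→(s2,0,←)
state=s2 head=1 tape=_#[#]000#0   (s2,#)→(s3,#,·)
state=s3 head=1 tape=_#[#]000#0   (s3,#)→(s2,0,←)
state=s2 head=0 tape=_[#]0000#0   (s2,#)→(s3,#,·)
state=s3 head=0 tape=_[#]0000#0   (s3,#)→(s2,0,←)
state=s2 head=-1 tape=[_]00000#0   (s2,_)→(s1,#,→)
state=s1 head=0 tape=#[0]0000#0
No transition is defined for (s1, 0); M halts in state s1.

s1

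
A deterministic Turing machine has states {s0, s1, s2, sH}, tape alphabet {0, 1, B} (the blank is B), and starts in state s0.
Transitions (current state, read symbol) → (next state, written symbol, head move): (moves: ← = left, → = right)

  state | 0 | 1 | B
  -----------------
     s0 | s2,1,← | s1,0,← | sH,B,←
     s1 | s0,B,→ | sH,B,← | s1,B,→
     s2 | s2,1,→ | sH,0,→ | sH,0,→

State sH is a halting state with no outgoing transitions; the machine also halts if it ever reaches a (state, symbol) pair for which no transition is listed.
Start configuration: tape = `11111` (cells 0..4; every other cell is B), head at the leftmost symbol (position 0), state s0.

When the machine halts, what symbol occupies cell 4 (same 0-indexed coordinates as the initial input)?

s0 | B[1]1111B   read 1 → write 0, move ←, go to s1
s1 | [B]01111B   read B → write B, move →, go to s1
s1 | B[0]1111B   read 0 → write B, move →, go to s0
s0 | BB[1]111B   read 1 → write 0, move ←, go to s1
s1 | B[B]0111B   read B → write B, move →, go to s1
s1 | BB[0]111B   read 0 → write B, move →, go to s0
s0 | BBB[1]11B   read 1 → write 0, move ←, go to s1
s1 | BB[B]011B   read B → write B, move →, go to s1
s1 | BBB[0]11B   read 0 → write B, move →, go to s0
s0 | BBBB[1]1B   read 1 → write 0, move ←, go to s1
s1 | BBB[B]01B   read B → write B, move →, go to s1
s1 | BBBB[0]1B   read 0 → write B, move →, go to s0
s0 | BBBBB[1]B   read 1 → write 0, move ←, go to s1
s1 | BBBB[B]0B   read B → write B, move →, go to s1
s1 | BBBBB[0]B   read 0 → write B, move →, go to s0
s0 | BBBBBB[B]   read B → write B, move ←, go to sH
sH | BBBBB[B]B
Cell 4 holds B when M halts.

B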